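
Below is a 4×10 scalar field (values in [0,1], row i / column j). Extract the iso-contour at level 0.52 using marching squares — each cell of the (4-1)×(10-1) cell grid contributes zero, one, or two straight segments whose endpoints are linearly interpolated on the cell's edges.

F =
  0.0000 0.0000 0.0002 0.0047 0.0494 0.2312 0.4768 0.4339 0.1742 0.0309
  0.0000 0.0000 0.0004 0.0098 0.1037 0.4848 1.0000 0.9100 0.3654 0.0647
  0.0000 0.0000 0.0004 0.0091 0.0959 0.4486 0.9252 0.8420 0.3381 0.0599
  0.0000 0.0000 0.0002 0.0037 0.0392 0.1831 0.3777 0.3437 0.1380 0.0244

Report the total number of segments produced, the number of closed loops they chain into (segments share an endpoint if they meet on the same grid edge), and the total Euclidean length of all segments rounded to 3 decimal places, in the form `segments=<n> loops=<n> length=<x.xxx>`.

segments=8 loops=1 length=8.447

cell (0,5): code 0100 → (0.083,6.000)–(1.000,5.068)
cell (0,6): code 1100 → (0.181,7.000)–(0.083,6.000)
cell (0,7): code 1000 → (1.000,7.716)–(0.181,7.000)
cell (1,5): code 0110 → (1.000,5.068)–(2.000,5.150)
cell (1,7): code 1001 → (2.000,7.639)–(1.000,7.716)
cell (2,5): code 0010 → (2.000,5.150)–(2.740,6.000)
cell (2,6): code 0011 → (2.740,6.000)–(2.646,7.000)
cell (2,7): code 0001 → (2.646,7.000)–(2.000,7.639)
total: 8 segments, chained into 1 closed loop(s), length Σ = 8.447088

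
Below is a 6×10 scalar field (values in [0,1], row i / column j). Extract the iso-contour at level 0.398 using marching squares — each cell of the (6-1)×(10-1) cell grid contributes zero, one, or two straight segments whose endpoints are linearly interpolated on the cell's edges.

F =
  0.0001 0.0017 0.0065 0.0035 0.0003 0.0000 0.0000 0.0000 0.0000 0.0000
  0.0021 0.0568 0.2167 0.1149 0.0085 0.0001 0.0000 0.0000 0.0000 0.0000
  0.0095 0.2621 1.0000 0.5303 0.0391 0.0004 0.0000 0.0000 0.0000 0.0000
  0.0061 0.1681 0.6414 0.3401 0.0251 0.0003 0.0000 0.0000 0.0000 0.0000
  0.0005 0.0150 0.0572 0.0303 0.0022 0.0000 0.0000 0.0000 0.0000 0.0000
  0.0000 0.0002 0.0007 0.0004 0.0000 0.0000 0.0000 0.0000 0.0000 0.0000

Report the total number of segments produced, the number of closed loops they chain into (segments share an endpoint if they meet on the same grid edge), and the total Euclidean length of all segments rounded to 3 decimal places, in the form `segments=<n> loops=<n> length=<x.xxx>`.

cell (1,1): code 0100 → (1.231,2.000)–(2.000,1.184)
cell (1,2): code 1100 → (1.682,3.000)–(1.231,2.000)
cell (1,3): code 1000 → (2.000,3.269)–(1.682,3.000)
cell (2,1): code 0110 → (2.000,1.184)–(3.000,1.486)
cell (2,2): code 1011 → (3.000,2.808)–(2.696,3.000)
cell (2,3): code 0001 → (2.696,3.000)–(2.000,3.269)
cell (3,1): code 0010 → (3.000,1.486)–(3.417,2.000)
cell (3,2): code 0001 → (3.417,2.000)–(3.000,2.808)
total: 8 segments, chained into 1 closed loop(s), length Σ = 6.355723

segments=8 loops=1 length=6.356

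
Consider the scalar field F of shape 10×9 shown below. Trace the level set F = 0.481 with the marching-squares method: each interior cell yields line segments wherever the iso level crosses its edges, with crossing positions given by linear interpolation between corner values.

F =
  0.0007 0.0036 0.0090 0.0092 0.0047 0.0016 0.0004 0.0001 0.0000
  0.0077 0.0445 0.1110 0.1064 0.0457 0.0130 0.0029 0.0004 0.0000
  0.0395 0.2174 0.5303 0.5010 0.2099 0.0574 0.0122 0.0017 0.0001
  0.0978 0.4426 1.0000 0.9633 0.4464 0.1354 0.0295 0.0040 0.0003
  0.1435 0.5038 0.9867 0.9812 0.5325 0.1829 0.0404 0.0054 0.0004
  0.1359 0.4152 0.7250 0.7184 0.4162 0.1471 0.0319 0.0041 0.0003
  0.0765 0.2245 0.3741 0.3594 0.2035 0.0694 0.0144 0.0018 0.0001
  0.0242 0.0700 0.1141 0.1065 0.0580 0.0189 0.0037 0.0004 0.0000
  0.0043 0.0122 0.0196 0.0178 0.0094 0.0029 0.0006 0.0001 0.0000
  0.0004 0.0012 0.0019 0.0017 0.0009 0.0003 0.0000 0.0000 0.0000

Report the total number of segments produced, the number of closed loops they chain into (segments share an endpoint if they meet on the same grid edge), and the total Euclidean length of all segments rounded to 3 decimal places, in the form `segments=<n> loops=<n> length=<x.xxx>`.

cell (1,1): code 0100 → (1.882,2.000)–(2.000,1.842)
cell (1,2): code 1100 → (1.949,3.000)–(1.882,2.000)
cell (1,3): code 1000 → (2.000,3.069)–(1.949,3.000)
cell (2,1): code 0110 → (2.000,1.842)–(3.000,1.069)
cell (2,3): code 1001 → (3.000,3.933)–(2.000,3.069)
cell (3,0): code 0100 → (3.627,1.000)–(4.000,0.937)
cell (3,1): code 1110 → (3.000,1.069)–(3.627,1.000)
cell (3,3): code 1101 → (3.402,4.000)–(3.000,3.933)
cell (3,4): code 1000 → (4.000,4.147)–(3.402,4.000)
cell (4,0): code 0010 → (4.000,0.937)–(4.257,1.000)
cell (4,1): code 0111 → (4.257,1.000)–(5.000,1.212)
cell (4,3): code 1011 → (5.000,3.786)–(4.443,4.000)
cell (4,4): code 0001 → (4.443,4.000)–(4.000,4.147)
cell (5,1): code 0010 → (5.000,1.212)–(5.695,2.000)
cell (5,2): code 0011 → (5.695,2.000)–(5.661,3.000)
cell (5,3): code 0001 → (5.661,3.000)–(5.000,3.786)
total: 16 segments, chained into 1 closed loop(s), length Σ = 11.081981

segments=16 loops=1 length=11.082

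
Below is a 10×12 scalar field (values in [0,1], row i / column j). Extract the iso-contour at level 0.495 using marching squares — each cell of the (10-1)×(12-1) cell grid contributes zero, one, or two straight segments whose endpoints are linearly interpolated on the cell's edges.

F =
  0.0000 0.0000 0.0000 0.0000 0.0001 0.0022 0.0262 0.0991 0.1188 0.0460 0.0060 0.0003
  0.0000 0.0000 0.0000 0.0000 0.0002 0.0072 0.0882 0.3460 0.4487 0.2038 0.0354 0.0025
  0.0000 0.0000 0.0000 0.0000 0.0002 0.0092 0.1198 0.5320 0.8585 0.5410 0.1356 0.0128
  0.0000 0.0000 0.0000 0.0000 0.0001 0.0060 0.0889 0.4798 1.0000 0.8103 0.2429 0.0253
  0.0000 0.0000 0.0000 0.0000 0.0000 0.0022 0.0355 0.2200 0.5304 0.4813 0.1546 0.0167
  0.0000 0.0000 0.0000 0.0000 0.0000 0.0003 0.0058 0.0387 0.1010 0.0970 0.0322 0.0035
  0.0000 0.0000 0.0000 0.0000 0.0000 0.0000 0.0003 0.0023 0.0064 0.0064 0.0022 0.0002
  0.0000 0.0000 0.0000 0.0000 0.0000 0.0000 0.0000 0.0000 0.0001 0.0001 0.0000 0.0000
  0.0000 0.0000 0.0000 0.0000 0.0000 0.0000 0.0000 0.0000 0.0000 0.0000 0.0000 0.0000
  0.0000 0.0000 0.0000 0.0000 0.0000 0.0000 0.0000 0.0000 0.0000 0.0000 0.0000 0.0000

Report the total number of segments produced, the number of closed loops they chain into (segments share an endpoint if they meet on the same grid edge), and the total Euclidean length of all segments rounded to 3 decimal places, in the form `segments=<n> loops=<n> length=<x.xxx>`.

segments=12 loops=1 length=8.534

cell (1,6): code 0100 → (1.801,7.000)–(2.000,6.910)
cell (1,7): code 1100 → (1.113,8.000)–(1.801,7.000)
cell (1,8): code 1100 → (1.864,9.000)–(1.113,8.000)
cell (1,9): code 1000 → (2.000,9.113)–(1.864,9.000)
cell (2,6): code 0010 → (2.000,6.910)–(2.709,7.000)
cell (2,7): code 0111 → (2.709,7.000)–(3.000,7.029)
cell (2,9): code 1001 → (3.000,9.556)–(2.000,9.113)
cell (3,7): code 0110 → (3.000,7.029)–(4.000,7.886)
cell (3,8): code 1011 → (4.000,8.721)–(3.958,9.000)
cell (3,9): code 0001 → (3.958,9.000)–(3.000,9.556)
cell (4,7): code 0010 → (4.000,7.886)–(4.082,8.000)
cell (4,8): code 0001 → (4.082,8.000)–(4.000,8.721)
total: 12 segments, chained into 1 closed loop(s), length Σ = 8.533581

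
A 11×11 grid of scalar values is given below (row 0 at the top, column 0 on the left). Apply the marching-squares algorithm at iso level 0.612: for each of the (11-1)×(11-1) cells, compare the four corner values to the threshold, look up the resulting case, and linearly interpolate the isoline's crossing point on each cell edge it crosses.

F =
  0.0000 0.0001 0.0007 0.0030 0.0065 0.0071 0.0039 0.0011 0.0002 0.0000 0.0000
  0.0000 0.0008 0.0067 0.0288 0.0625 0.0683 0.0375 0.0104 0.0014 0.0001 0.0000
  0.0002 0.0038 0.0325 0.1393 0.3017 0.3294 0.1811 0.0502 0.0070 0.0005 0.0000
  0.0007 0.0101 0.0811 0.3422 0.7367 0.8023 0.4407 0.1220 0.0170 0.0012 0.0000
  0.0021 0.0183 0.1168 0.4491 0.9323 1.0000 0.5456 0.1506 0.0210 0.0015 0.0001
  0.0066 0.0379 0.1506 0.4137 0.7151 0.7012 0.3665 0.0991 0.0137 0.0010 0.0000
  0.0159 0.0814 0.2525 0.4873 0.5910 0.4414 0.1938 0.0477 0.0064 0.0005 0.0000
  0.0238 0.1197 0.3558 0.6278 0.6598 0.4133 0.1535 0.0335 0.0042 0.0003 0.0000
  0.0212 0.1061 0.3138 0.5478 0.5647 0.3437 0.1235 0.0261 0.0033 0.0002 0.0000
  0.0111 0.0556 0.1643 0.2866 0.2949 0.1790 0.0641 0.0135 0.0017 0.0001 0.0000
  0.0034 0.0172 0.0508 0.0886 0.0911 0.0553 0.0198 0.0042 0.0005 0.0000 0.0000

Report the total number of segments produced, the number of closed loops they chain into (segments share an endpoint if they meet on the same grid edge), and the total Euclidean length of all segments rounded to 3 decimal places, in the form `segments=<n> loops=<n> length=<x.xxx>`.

cell (2,3): code 0100 → (2.713,4.000)–(3.000,3.684)
cell (2,4): code 1100 → (2.598,5.000)–(2.713,4.000)
cell (2,5): code 1000 → (3.000,5.526)–(2.598,5.000)
cell (3,3): code 0110 → (3.000,3.684)–(4.000,3.337)
cell (3,5): code 1001 → (4.000,5.854)–(3.000,5.526)
cell (4,3): code 0110 → (4.000,3.337)–(5.000,3.658)
cell (4,5): code 1001 → (5.000,5.267)–(4.000,5.854)
cell (5,3): code 0010 → (5.000,3.658)–(5.831,4.000)
cell (5,4): code 0011 → (5.831,4.000)–(5.343,5.000)
cell (5,5): code 0001 → (5.343,5.000)–(5.000,5.267)
cell (6,2): code 0100 → (6.888,3.000)–(7.000,2.942)
cell (6,3): code 1100 → (6.305,4.000)–(6.888,3.000)
cell (6,4): code 1000 → (7.000,4.194)–(6.305,4.000)
cell (7,2): code 0010 → (7.000,2.942)–(7.198,3.000)
cell (7,3): code 0011 → (7.198,3.000)–(7.503,4.000)
cell (7,4): code 0001 → (7.503,4.000)–(7.000,4.194)
total: 16 segments, chained into 2 closed loop(s), length Σ = 12.657308

segments=16 loops=2 length=12.657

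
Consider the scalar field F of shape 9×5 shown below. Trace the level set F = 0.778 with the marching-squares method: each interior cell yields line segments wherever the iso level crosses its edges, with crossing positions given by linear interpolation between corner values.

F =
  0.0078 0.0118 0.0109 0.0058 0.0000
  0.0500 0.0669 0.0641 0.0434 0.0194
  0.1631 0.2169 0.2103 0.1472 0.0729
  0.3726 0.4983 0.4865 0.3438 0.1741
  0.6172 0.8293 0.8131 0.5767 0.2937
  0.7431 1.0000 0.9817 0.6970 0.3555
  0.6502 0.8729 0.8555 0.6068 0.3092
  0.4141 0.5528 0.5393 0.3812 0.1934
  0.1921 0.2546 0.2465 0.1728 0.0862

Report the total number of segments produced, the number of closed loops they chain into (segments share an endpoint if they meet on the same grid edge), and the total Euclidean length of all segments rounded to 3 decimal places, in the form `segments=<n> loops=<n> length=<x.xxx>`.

cell (3,0): code 0100 → (3.845,1.000)–(4.000,0.758)
cell (3,1): code 1100 → (3.893,2.000)–(3.845,1.000)
cell (3,2): code 1000 → (4.000,2.148)–(3.893,2.000)
cell (4,0): code 0110 → (4.000,0.758)–(5.000,0.136)
cell (4,2): code 1001 → (5.000,2.715)–(4.000,2.148)
cell (5,0): code 0110 → (5.000,0.136)–(6.000,0.574)
cell (5,2): code 1001 → (6.000,2.312)–(5.000,2.715)
cell (6,0): code 0010 → (6.000,0.574)–(6.296,1.000)
cell (6,1): code 0011 → (6.296,1.000)–(6.245,2.000)
cell (6,2): code 0001 → (6.245,2.000)–(6.000,2.312)
total: 10 segments, chained into 1 closed loop(s), length Σ = 7.886154

segments=10 loops=1 length=7.886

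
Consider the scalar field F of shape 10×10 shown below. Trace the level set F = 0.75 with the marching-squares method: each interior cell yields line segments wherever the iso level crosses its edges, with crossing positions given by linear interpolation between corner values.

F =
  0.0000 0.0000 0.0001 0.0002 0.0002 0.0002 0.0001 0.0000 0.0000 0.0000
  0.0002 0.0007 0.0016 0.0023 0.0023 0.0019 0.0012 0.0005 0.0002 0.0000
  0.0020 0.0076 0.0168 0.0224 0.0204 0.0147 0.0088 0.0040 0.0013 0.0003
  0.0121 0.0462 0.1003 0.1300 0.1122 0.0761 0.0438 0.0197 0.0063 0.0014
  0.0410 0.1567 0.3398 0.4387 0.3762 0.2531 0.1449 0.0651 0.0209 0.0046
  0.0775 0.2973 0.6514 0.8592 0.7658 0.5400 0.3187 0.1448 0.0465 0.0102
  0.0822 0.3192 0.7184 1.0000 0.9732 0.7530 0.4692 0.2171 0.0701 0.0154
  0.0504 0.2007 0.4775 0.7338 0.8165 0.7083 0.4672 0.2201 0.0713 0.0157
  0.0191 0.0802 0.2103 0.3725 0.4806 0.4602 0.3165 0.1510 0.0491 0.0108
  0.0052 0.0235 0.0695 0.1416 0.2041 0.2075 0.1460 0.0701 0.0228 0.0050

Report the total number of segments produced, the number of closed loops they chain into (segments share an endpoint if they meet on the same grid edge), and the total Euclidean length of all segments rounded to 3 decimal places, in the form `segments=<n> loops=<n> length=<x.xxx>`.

segments=12 loops=1 length=8.176

cell (4,2): code 0100 → (4.740,3.000)–(5.000,2.474)
cell (4,3): code 1100 → (4.959,4.000)–(4.740,3.000)
cell (4,4): code 1000 → (5.000,4.070)–(4.959,4.000)
cell (5,2): code 0110 → (5.000,2.474)–(6.000,2.112)
cell (5,4): code 1101 → (5.986,5.000)–(5.000,4.070)
cell (5,5): code 1000 → (6.000,5.011)–(5.986,5.000)
cell (6,2): code 0010 → (6.000,2.112)–(6.939,3.000)
cell (6,3): code 0111 → (6.939,3.000)–(7.000,3.196)
cell (6,4): code 1011 → (7.000,4.615)–(6.067,5.000)
cell (6,5): code 0001 → (6.067,5.000)–(6.000,5.011)
cell (7,3): code 0010 → (7.000,3.196)–(7.198,4.000)
cell (7,4): code 0001 → (7.198,4.000)–(7.000,4.615)
total: 12 segments, chained into 1 closed loop(s), length Σ = 8.175932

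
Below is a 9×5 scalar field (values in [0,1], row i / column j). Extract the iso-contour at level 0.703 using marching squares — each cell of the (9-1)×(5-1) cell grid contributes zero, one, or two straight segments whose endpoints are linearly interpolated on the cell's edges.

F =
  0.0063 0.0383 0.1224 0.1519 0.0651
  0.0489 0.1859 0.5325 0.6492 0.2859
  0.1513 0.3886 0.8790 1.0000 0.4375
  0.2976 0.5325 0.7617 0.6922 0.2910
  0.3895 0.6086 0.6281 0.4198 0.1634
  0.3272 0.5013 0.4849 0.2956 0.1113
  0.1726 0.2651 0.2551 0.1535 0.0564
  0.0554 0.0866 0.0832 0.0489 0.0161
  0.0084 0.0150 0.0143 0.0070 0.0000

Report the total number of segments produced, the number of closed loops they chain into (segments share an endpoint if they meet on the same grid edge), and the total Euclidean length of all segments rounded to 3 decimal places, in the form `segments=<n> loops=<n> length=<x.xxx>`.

segments=8 loops=1 length=6.401

cell (1,1): code 0100 → (1.492,2.000)–(2.000,1.641)
cell (1,2): code 1100 → (1.153,3.000)–(1.492,2.000)
cell (1,3): code 1000 → (2.000,3.528)–(1.153,3.000)
cell (2,1): code 0110 → (2.000,1.641)–(3.000,1.744)
cell (2,2): code 1011 → (3.000,2.845)–(2.965,3.000)
cell (2,3): code 0001 → (2.965,3.000)–(2.000,3.528)
cell (3,1): code 0010 → (3.000,1.744)–(3.439,2.000)
cell (3,2): code 0001 → (3.439,2.000)–(3.000,2.845)
total: 8 segments, chained into 1 closed loop(s), length Σ = 6.400643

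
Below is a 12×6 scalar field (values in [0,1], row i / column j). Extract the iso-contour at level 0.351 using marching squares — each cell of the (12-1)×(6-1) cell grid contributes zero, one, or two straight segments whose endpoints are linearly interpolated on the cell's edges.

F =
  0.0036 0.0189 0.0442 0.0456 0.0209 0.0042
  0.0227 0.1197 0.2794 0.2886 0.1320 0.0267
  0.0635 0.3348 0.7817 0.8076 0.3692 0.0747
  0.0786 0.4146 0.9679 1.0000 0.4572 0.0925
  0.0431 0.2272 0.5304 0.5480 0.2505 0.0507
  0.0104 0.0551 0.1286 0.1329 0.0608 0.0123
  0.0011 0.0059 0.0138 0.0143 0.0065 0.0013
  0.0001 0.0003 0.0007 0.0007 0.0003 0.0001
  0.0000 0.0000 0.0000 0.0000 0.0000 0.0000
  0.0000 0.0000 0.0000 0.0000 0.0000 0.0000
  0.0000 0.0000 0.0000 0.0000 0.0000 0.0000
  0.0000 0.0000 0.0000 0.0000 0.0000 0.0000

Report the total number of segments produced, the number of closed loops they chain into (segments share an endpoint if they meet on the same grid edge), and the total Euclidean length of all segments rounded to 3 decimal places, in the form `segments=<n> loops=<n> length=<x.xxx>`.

cell (1,1): code 0100 → (1.143,2.000)–(2.000,1.036)
cell (1,2): code 1100 → (1.120,3.000)–(1.143,2.000)
cell (1,3): code 1100 → (1.923,4.000)–(1.120,3.000)
cell (1,4): code 1000 → (2.000,4.062)–(1.923,4.000)
cell (2,0): code 0100 → (2.203,1.000)–(3.000,0.811)
cell (2,1): code 1110 → (2.000,1.036)–(2.203,1.000)
cell (2,4): code 1001 → (3.000,4.291)–(2.000,4.062)
cell (3,0): code 0010 → (3.000,0.811)–(3.339,1.000)
cell (3,1): code 0111 → (3.339,1.000)–(4.000,1.408)
cell (3,3): code 1011 → (4.000,3.662)–(3.514,4.000)
cell (3,4): code 0001 → (3.514,4.000)–(3.000,4.291)
cell (4,1): code 0010 → (4.000,1.408)–(4.446,2.000)
cell (4,2): code 0011 → (4.446,2.000)–(4.475,3.000)
cell (4,3): code 0001 → (4.475,3.000)–(4.000,3.662)
total: 14 segments, chained into 1 closed loop(s), length Σ = 10.626799

segments=14 loops=1 length=10.627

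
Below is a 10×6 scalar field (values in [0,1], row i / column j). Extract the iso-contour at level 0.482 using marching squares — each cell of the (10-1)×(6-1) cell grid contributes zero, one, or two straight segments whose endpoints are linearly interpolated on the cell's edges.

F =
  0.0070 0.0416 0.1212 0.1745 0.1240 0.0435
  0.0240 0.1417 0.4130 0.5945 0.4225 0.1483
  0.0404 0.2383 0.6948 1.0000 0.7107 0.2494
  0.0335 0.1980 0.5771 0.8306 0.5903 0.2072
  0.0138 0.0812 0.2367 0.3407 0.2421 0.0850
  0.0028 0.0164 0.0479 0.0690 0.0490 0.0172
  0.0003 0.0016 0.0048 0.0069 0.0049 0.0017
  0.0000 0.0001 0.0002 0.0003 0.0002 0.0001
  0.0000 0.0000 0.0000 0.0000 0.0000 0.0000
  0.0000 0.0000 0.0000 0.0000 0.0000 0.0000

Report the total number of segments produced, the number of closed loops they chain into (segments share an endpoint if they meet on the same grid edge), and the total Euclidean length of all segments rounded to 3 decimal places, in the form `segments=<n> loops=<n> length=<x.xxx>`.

cell (0,2): code 0100 → (0.732,3.000)–(1.000,2.380)
cell (0,3): code 1000 → (1.000,3.654)–(0.732,3.000)
cell (1,1): code 0100 → (1.245,2.000)–(2.000,1.534)
cell (1,2): code 1110 → (1.000,2.380)–(1.245,2.000)
cell (1,3): code 1101 → (1.206,4.000)–(1.000,3.654)
cell (1,4): code 1000 → (2.000,4.496)–(1.206,4.000)
cell (2,1): code 0110 → (2.000,1.534)–(3.000,1.749)
cell (2,4): code 1001 → (3.000,4.283)–(2.000,4.496)
cell (3,1): code 0010 → (3.000,1.749)–(3.279,2.000)
cell (3,2): code 0011 → (3.279,2.000)–(3.712,3.000)
cell (3,3): code 0011 → (3.712,3.000)–(3.311,4.000)
cell (3,4): code 0001 → (3.311,4.000)–(3.000,4.283)
total: 12 segments, chained into 1 closed loop(s), length Σ = 9.067974

segments=12 loops=1 length=9.068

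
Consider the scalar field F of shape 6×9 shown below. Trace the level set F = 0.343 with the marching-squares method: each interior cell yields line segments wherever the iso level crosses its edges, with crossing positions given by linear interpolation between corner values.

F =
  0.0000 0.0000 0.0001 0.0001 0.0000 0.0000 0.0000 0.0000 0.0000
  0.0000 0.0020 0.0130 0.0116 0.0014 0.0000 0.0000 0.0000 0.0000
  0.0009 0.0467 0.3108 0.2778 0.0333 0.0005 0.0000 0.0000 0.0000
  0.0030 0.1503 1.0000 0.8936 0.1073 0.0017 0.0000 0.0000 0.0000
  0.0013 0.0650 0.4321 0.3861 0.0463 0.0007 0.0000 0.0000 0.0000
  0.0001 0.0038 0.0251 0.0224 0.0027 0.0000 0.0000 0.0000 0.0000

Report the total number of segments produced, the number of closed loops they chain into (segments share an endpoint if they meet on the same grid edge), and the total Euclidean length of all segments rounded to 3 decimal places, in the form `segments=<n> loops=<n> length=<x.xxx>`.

segments=8 loops=1 length=7.155

cell (2,1): code 0100 → (2.047,2.000)–(3.000,1.227)
cell (2,2): code 1100 → (2.106,3.000)–(2.047,2.000)
cell (2,3): code 1000 → (3.000,3.700)–(2.106,3.000)
cell (3,1): code 0110 → (3.000,1.227)–(4.000,1.757)
cell (3,3): code 1001 → (4.000,3.127)–(3.000,3.700)
cell (4,1): code 0010 → (4.000,1.757)–(4.219,2.000)
cell (4,2): code 0011 → (4.219,2.000)–(4.119,3.000)
cell (4,3): code 0001 → (4.119,3.000)–(4.000,3.127)
total: 8 segments, chained into 1 closed loop(s), length Σ = 7.155079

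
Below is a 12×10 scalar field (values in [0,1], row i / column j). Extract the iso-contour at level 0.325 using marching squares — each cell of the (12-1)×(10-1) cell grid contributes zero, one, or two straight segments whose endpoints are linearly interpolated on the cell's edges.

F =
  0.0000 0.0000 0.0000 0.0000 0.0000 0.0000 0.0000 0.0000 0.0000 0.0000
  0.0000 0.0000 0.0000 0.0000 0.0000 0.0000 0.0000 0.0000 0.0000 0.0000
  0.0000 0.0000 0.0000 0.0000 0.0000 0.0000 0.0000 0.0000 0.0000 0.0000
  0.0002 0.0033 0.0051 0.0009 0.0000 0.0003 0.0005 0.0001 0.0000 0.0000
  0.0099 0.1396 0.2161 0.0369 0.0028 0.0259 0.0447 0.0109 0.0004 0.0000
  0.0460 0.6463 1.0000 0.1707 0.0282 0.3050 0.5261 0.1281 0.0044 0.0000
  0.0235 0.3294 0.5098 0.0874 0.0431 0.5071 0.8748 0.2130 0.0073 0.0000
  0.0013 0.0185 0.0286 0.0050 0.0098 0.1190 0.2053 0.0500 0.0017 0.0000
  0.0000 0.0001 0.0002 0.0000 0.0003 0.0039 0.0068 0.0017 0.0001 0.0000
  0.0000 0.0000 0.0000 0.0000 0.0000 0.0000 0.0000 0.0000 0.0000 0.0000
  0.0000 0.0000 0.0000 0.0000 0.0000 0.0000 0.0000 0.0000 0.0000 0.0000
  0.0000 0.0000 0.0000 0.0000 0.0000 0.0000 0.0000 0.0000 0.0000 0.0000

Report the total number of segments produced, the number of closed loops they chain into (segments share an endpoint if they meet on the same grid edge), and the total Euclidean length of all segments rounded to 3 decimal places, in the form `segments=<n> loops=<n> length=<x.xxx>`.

cell (4,0): code 0100 → (4.366,1.000)–(5.000,0.465)
cell (4,1): code 1100 → (4.139,2.000)–(4.366,1.000)
cell (4,2): code 1000 → (5.000,2.814)–(4.139,2.000)
cell (4,5): code 0100 → (4.582,6.000)–(5.000,5.090)
cell (4,6): code 1000 → (5.000,6.505)–(4.582,6.000)
cell (5,0): code 0110 → (5.000,0.465)–(6.000,0.986)
cell (5,2): code 1001 → (6.000,2.438)–(5.000,2.814)
cell (5,4): code 0100 → (5.099,5.000)–(6.000,4.608)
cell (5,5): code 1110 → (5.000,5.090)–(5.099,5.000)
cell (5,6): code 1001 → (6.000,6.831)–(5.000,6.505)
cell (6,0): code 0010 → (6.000,0.986)–(6.014,1.000)
cell (6,1): code 0011 → (6.014,1.000)–(6.384,2.000)
cell (6,2): code 0001 → (6.384,2.000)–(6.000,2.438)
cell (6,4): code 0010 → (6.000,4.608)–(6.469,5.000)
cell (6,5): code 0011 → (6.469,5.000)–(6.821,6.000)
cell (6,6): code 0001 → (6.821,6.000)–(6.000,6.831)
total: 16 segments, chained into 2 closed loop(s), length Σ = 13.569661

segments=16 loops=2 length=13.570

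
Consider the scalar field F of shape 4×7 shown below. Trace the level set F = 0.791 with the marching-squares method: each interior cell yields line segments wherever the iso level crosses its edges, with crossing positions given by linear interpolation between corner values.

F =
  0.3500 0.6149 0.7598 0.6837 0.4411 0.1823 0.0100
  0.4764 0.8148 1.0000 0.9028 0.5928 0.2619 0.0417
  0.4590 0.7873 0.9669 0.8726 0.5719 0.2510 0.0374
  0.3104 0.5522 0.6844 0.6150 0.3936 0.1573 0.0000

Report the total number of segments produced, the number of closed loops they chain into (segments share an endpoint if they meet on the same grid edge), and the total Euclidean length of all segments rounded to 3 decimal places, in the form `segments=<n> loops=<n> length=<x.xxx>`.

cell (0,0): code 0100 → (0.881,1.000)–(1.000,0.930)
cell (0,1): code 1100 → (0.130,2.000)–(0.881,1.000)
cell (0,2): code 1100 → (0.490,3.000)–(0.130,2.000)
cell (0,3): code 1000 → (1.000,3.361)–(0.490,3.000)
cell (1,0): code 0010 → (1.000,0.930)–(1.865,1.000)
cell (1,1): code 0111 → (1.865,1.000)–(2.000,1.021)
cell (1,3): code 1001 → (2.000,3.271)–(1.000,3.361)
cell (2,1): code 0010 → (2.000,1.021)–(2.623,2.000)
cell (2,2): code 0011 → (2.623,2.000)–(2.317,3.000)
cell (2,3): code 0001 → (2.317,3.000)–(2.000,3.271)
total: 10 segments, chained into 1 closed loop(s), length Σ = 7.708352

segments=10 loops=1 length=7.708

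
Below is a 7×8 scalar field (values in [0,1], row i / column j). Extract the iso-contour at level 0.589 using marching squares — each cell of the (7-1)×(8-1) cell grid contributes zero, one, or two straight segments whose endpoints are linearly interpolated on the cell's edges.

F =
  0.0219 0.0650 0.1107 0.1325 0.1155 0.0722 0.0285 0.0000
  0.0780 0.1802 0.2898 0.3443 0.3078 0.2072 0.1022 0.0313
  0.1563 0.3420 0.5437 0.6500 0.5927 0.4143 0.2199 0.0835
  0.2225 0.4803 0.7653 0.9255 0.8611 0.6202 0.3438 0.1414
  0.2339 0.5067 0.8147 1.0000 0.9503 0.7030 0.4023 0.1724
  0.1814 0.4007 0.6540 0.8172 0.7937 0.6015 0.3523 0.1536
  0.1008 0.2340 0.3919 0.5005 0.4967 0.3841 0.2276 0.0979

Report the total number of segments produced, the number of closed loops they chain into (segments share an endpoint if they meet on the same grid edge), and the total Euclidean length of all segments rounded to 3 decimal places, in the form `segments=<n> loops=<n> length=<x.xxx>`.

cell (1,2): code 0100 → (1.800,3.000)–(2.000,2.426)
cell (1,3): code 1100 → (1.987,4.000)–(1.800,3.000)
cell (1,4): code 1000 → (2.000,4.021)–(1.987,4.000)
cell (2,1): code 0100 → (2.204,2.000)–(3.000,1.381)
cell (2,2): code 1110 → (2.000,2.426)–(2.204,2.000)
cell (2,4): code 1101 → (2.848,5.000)–(2.000,4.021)
cell (2,5): code 1000 → (3.000,5.113)–(2.848,5.000)
cell (3,1): code 0110 → (3.000,1.381)–(4.000,1.267)
cell (3,5): code 1001 → (4.000,5.379)–(3.000,5.113)
cell (4,1): code 0110 → (4.000,1.267)–(5.000,1.743)
cell (4,5): code 1001 → (5.000,5.050)–(4.000,5.379)
cell (5,1): code 0010 → (5.000,1.743)–(5.248,2.000)
cell (5,2): code 0011 → (5.248,2.000)–(5.721,3.000)
cell (5,3): code 0011 → (5.721,3.000)–(5.689,4.000)
cell (5,4): code 0011 → (5.689,4.000)–(5.057,5.000)
cell (5,5): code 0001 → (5.057,5.000)–(5.000,5.050)
total: 16 segments, chained into 1 closed loop(s), length Σ = 12.538505

segments=16 loops=1 length=12.539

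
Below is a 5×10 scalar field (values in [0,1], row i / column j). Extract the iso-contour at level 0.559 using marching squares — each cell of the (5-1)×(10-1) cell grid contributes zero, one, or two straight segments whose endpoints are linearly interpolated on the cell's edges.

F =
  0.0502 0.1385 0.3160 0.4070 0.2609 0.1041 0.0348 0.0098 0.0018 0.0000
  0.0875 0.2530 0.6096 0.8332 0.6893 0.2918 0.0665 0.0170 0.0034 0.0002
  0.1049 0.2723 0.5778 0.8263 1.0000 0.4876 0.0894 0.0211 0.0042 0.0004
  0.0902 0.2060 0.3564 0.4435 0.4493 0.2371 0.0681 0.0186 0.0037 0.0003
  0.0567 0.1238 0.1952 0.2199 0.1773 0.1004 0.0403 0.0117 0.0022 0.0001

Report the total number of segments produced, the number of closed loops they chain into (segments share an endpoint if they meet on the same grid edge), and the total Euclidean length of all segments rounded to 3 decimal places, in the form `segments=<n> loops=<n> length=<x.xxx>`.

cell (0,1): code 0100 → (0.828,2.000)–(1.000,1.858)
cell (0,2): code 1100 → (0.357,3.000)–(0.828,2.000)
cell (0,3): code 1100 → (0.696,4.000)–(0.357,3.000)
cell (0,4): code 1000 → (1.000,4.328)–(0.696,4.000)
cell (1,1): code 0110 → (1.000,1.858)–(2.000,1.938)
cell (1,4): code 1001 → (2.000,4.861)–(1.000,4.328)
cell (2,1): code 0010 → (2.000,1.938)–(2.085,2.000)
cell (2,2): code 0011 → (2.085,2.000)–(2.698,3.000)
cell (2,3): code 0011 → (2.698,3.000)–(2.801,4.000)
cell (2,4): code 0001 → (2.801,4.000)–(2.000,4.861)
total: 10 segments, chained into 1 closed loop(s), length Σ = 8.426905

segments=10 loops=1 length=8.427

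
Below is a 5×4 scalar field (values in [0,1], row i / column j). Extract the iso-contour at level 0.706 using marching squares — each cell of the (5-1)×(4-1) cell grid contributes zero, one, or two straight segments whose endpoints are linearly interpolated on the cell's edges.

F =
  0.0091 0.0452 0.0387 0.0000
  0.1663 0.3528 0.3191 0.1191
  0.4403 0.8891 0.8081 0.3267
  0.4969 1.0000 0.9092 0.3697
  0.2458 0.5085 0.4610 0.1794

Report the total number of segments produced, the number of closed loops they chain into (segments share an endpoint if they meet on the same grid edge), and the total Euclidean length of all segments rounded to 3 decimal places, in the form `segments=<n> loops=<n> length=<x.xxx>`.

cell (1,0): code 0100 → (1.659,1.000)–(2.000,0.592)
cell (1,1): code 1100 → (1.791,2.000)–(1.659,1.000)
cell (1,2): code 1000 → (2.000,2.212)–(1.791,2.000)
cell (2,0): code 0110 → (2.000,0.592)–(3.000,0.416)
cell (2,2): code 1001 → (3.000,2.377)–(2.000,2.212)
cell (3,0): code 0010 → (3.000,0.416)–(3.598,1.000)
cell (3,1): code 0011 → (3.598,1.000)–(3.453,2.000)
cell (3,2): code 0001 → (3.453,2.000)–(3.000,2.377)
total: 8 segments, chained into 1 closed loop(s), length Σ = 6.303330

segments=8 loops=1 length=6.303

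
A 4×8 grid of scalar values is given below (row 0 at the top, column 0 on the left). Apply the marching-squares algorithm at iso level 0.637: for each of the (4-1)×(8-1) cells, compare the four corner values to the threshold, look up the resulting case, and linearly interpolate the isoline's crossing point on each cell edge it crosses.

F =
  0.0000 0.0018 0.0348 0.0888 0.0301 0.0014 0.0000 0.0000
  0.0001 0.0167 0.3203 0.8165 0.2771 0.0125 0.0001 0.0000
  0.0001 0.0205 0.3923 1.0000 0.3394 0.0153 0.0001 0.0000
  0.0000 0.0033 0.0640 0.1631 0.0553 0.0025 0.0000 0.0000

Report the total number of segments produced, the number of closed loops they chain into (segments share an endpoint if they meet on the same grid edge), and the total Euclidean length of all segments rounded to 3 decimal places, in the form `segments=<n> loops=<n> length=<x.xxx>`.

segments=6 loops=1 length=4.341

cell (0,2): code 0100 → (0.753,3.000)–(1.000,2.638)
cell (0,3): code 1000 → (1.000,3.333)–(0.753,3.000)
cell (1,2): code 0110 → (1.000,2.638)–(2.000,2.403)
cell (1,3): code 1001 → (2.000,3.550)–(1.000,3.333)
cell (2,2): code 0010 → (2.000,2.403)–(2.434,3.000)
cell (2,3): code 0001 → (2.434,3.000)–(2.000,3.550)
total: 6 segments, chained into 1 closed loop(s), length Σ = 4.340925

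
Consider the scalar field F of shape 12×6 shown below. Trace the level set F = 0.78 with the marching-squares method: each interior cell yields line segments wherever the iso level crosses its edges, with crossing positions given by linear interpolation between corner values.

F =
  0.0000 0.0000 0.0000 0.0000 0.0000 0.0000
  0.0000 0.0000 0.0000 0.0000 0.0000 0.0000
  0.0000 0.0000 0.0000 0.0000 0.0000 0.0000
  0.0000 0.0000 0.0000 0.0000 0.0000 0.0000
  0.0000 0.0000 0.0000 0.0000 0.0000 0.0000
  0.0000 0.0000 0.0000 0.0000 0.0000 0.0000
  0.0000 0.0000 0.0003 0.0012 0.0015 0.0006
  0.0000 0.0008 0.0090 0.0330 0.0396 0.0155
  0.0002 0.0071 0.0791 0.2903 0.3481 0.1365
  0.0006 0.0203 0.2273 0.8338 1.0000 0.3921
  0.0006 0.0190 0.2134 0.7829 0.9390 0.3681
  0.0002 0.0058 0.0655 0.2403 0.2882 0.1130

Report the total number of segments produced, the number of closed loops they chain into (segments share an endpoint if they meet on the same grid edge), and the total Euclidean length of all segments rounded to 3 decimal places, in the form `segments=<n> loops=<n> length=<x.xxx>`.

segments=8 loops=1 length=5.069

cell (8,2): code 0100 → (8.901,3.000)–(9.000,2.911)
cell (8,3): code 1100 → (8.663,4.000)–(8.901,3.000)
cell (8,4): code 1000 → (9.000,4.362)–(8.663,4.000)
cell (9,2): code 0110 → (9.000,2.911)–(10.000,2.995)
cell (9,4): code 1001 → (10.000,4.279)–(9.000,4.362)
cell (10,2): code 0010 → (10.000,2.995)–(10.005,3.000)
cell (10,3): code 0011 → (10.005,3.000)–(10.244,4.000)
cell (10,4): code 0001 → (10.244,4.000)–(10.000,4.279)
total: 8 segments, chained into 1 closed loop(s), length Σ = 5.068780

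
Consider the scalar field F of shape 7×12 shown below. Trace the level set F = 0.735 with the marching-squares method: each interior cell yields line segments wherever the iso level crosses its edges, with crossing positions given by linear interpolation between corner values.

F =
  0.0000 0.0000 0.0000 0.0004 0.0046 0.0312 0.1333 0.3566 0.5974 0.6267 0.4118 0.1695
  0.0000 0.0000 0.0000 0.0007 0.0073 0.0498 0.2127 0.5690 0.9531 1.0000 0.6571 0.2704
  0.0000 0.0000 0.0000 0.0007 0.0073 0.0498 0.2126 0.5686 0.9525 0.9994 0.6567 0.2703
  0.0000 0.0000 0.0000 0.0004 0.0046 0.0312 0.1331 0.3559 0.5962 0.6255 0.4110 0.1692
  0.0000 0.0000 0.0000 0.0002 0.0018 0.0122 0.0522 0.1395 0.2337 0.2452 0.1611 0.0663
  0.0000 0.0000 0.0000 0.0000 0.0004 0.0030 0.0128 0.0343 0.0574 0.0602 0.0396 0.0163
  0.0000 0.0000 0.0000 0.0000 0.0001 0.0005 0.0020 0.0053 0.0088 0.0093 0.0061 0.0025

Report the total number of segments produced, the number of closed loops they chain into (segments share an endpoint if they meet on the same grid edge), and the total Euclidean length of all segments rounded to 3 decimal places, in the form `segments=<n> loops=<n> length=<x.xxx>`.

cell (0,7): code 0100 → (0.387,8.000)–(1.000,7.432)
cell (0,8): code 1100 → (0.290,9.000)–(0.387,8.000)
cell (0,9): code 1000 → (1.000,9.773)–(0.290,9.000)
cell (1,7): code 0110 → (1.000,7.432)–(2.000,7.433)
cell (1,9): code 1001 → (2.000,9.772)–(1.000,9.773)
cell (2,7): code 0010 → (2.000,7.433)–(2.610,8.000)
cell (2,8): code 0011 → (2.610,8.000)–(2.707,9.000)
cell (2,9): code 0001 → (2.707,9.000)–(2.000,9.772)
total: 8 segments, chained into 1 closed loop(s), length Σ = 7.773802

segments=8 loops=1 length=7.774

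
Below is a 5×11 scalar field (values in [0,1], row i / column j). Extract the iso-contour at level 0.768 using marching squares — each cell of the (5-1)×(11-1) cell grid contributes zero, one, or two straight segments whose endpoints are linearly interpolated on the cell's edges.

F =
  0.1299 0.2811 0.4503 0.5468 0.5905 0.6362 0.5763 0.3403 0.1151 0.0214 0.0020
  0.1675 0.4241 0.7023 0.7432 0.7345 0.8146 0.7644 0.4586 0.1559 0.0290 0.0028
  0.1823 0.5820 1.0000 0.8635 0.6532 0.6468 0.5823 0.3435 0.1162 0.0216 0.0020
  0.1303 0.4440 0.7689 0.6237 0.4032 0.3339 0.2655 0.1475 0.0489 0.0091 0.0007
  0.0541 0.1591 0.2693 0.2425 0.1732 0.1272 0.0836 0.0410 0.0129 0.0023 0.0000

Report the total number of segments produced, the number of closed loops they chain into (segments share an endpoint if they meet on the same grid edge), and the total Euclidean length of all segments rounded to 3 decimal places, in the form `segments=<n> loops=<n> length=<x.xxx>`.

segments=12 loops=2 length=9.005

cell (0,4): code 0100 → (0.739,5.000)–(1.000,4.418)
cell (0,5): code 1000 → (1.000,5.928)–(0.739,5.000)
cell (1,1): code 0100 → (1.221,2.000)–(2.000,1.445)
cell (1,2): code 1100 → (1.206,3.000)–(1.221,2.000)
cell (1,3): code 1000 → (2.000,3.454)–(1.206,3.000)
cell (1,4): code 0010 → (1.000,4.418)–(1.278,5.000)
cell (1,5): code 0001 → (1.278,5.000)–(1.000,5.928)
cell (2,1): code 0110 → (2.000,1.445)–(3.000,1.997)
cell (2,2): code 1011 → (3.000,2.006)–(2.398,3.000)
cell (2,3): code 0001 → (2.398,3.000)–(2.000,3.454)
cell (3,1): code 0010 → (3.000,1.997)–(3.002,2.000)
cell (3,2): code 0001 → (3.002,2.000)–(3.000,2.006)
total: 12 segments, chained into 2 closed loop(s), length Σ = 9.004978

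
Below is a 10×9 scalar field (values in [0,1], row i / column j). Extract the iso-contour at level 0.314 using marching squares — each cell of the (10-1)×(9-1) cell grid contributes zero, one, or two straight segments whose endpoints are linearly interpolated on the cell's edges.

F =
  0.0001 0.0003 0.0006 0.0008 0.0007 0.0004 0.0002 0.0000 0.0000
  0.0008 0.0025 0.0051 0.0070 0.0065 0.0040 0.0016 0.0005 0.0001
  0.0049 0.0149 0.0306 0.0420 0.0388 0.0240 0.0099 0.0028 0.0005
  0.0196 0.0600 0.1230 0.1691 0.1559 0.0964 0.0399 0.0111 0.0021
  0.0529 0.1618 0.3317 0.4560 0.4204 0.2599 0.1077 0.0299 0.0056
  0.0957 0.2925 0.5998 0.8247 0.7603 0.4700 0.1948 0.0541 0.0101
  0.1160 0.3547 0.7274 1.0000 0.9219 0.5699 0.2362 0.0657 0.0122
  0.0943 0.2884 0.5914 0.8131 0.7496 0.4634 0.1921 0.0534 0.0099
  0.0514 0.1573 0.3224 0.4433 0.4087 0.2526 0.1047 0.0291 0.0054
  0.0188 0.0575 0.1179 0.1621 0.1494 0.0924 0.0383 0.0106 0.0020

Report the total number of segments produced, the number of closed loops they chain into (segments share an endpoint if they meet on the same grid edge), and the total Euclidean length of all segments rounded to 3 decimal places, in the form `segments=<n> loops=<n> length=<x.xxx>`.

segments=20 loops=1 length=15.325

cell (3,1): code 0100 → (3.915,2.000)–(4.000,1.896)
cell (3,2): code 1100 → (3.505,3.000)–(3.915,2.000)
cell (3,3): code 1100 → (3.598,4.000)–(3.505,3.000)
cell (3,4): code 1000 → (4.000,4.663)–(3.598,4.000)
cell (4,1): code 0110 → (4.000,1.896)–(5.000,1.070)
cell (4,4): code 1101 → (4.257,5.000)–(4.000,4.663)
cell (4,5): code 1000 → (5.000,5.567)–(4.257,5.000)
cell (5,0): code 0100 → (5.346,1.000)–(6.000,0.829)
cell (5,1): code 1110 → (5.000,1.070)–(5.346,1.000)
cell (5,5): code 1001 → (6.000,5.767)–(5.000,5.567)
cell (6,0): code 0010 → (6.000,0.829)–(6.614,1.000)
cell (6,1): code 0111 → (6.614,1.000)–(7.000,1.084)
cell (6,5): code 1001 → (7.000,5.551)–(6.000,5.767)
cell (7,1): code 0110 → (7.000,1.084)–(8.000,1.949)
cell (7,4): code 1011 → (8.000,4.607)–(7.709,5.000)
cell (7,5): code 0001 → (7.709,5.000)–(7.000,5.551)
cell (8,1): code 0010 → (8.000,1.949)–(8.041,2.000)
cell (8,2): code 0011 → (8.041,2.000)–(8.460,3.000)
cell (8,3): code 0011 → (8.460,3.000)–(8.365,4.000)
cell (8,4): code 0001 → (8.365,4.000)–(8.000,4.607)
total: 20 segments, chained into 1 closed loop(s), length Σ = 15.325314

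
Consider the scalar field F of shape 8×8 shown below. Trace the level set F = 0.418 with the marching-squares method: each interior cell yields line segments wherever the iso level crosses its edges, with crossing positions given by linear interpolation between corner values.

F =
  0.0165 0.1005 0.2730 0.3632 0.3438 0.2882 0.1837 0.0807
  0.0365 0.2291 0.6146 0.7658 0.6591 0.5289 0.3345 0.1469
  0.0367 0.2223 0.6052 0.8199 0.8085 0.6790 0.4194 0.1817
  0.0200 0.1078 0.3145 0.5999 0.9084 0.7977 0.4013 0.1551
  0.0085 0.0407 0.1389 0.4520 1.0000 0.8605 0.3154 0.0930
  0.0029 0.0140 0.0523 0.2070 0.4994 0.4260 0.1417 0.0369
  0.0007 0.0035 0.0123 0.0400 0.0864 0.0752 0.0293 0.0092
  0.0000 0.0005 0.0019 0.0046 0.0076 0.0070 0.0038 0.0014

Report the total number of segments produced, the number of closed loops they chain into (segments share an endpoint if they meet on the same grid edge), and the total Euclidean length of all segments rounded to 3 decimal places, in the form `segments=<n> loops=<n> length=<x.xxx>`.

segments=20 loops=1 length=15.106

cell (0,1): code 0100 → (0.424,2.000)–(1.000,1.490)
cell (0,2): code 1100 → (0.136,3.000)–(0.424,2.000)
cell (0,3): code 1100 → (0.235,4.000)–(0.136,3.000)
cell (0,4): code 1100 → (0.539,5.000)–(0.235,4.000)
cell (0,5): code 1000 → (1.000,5.570)–(0.539,5.000)
cell (1,1): code 0110 → (1.000,1.490)–(2.000,1.511)
cell (1,5): code 1101 → (1.984,6.000)–(1.000,5.570)
cell (1,6): code 1000 → (2.000,6.006)–(1.984,6.000)
cell (2,1): code 0010 → (2.000,1.511)–(2.644,2.000)
cell (2,2): code 0111 → (2.644,2.000)–(3.000,2.363)
cell (2,5): code 1011 → (3.000,5.958)–(2.077,6.000)
cell (2,6): code 0001 → (2.077,6.000)–(2.000,6.006)
cell (3,2): code 0110 → (3.000,2.363)–(4.000,2.891)
cell (3,5): code 1001 → (4.000,5.812)–(3.000,5.958)
cell (4,2): code 0010 → (4.000,2.891)–(4.139,3.000)
cell (4,3): code 0111 → (4.139,3.000)–(5.000,3.722)
cell (4,5): code 1001 → (5.000,5.028)–(4.000,5.812)
cell (5,3): code 0010 → (5.000,3.722)–(5.197,4.000)
cell (5,4): code 0011 → (5.197,4.000)–(5.023,5.000)
cell (5,5): code 0001 → (5.023,5.000)–(5.000,5.028)
total: 20 segments, chained into 1 closed loop(s), length Σ = 15.106405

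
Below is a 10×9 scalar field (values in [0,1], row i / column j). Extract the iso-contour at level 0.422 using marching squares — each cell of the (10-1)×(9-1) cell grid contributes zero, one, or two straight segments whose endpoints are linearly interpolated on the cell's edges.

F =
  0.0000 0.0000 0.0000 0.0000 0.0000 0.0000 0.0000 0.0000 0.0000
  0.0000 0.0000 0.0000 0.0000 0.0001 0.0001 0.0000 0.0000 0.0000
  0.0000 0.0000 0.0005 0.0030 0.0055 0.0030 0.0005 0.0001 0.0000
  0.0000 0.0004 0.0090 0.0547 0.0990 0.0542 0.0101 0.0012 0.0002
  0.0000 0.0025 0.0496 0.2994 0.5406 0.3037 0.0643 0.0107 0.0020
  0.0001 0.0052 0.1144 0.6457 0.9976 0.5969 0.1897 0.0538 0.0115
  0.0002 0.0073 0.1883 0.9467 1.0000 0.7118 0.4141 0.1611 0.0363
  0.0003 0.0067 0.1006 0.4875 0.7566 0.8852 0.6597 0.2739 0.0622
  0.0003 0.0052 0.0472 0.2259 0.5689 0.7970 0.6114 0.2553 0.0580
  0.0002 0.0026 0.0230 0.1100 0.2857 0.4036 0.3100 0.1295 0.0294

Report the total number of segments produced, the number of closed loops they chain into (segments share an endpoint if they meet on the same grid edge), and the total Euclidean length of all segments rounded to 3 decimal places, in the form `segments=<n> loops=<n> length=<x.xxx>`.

cell (3,3): code 0100 → (3.731,4.000)–(4.000,3.508)
cell (3,4): code 1000 → (4.000,4.501)–(3.731,4.000)
cell (4,2): code 0100 → (4.354,3.000)–(5.000,2.579)
cell (4,3): code 1110 → (4.000,3.508)–(4.354,3.000)
cell (4,4): code 1101 → (4.403,5.000)–(4.000,4.501)
cell (4,5): code 1000 → (5.000,5.430)–(4.403,5.000)
cell (5,2): code 0110 → (5.000,2.579)–(6.000,2.308)
cell (5,5): code 1001 → (6.000,5.973)–(5.000,5.430)
cell (6,2): code 0110 → (6.000,2.308)–(7.000,2.831)
cell (6,5): code 1101 → (6.032,6.000)–(6.000,5.973)
cell (6,6): code 1000 → (7.000,6.616)–(6.032,6.000)
cell (7,2): code 0010 → (7.000,2.831)–(7.250,3.000)
cell (7,3): code 0111 → (7.250,3.000)–(8.000,3.572)
cell (7,6): code 1001 → (8.000,6.532)–(7.000,6.616)
cell (8,3): code 0010 → (8.000,3.572)–(8.519,4.000)
cell (8,4): code 0011 → (8.519,4.000)–(8.953,5.000)
cell (8,5): code 0011 → (8.953,5.000)–(8.628,6.000)
cell (8,6): code 0001 → (8.628,6.000)–(8.000,6.532)
total: 18 segments, chained into 1 closed loop(s), length Σ = 14.273906

segments=18 loops=1 length=14.274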